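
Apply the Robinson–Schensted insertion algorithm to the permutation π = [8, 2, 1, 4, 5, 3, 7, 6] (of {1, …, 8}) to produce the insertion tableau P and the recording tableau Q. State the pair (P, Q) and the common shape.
P = [1, 3, 5, 6] / [2, 4, 7] / [8];  Q = [1, 4, 5, 7] / [2, 6, 8] / [3];  common shape = (4, 3, 1)

Row-insert the values π_1, π_2, … into P one at a time, bumping the leftmost entry strictly greater than the inserted value down to the next row. The recording tableau Q records, in position (i, j), the step at which that cell was added to P.
  Insert 8 (step 1): P = [8];  Q = [1]
  Insert 2 (step 2): P = [2] / [8];  Q = [1] / [2]
  Insert 1 (step 3): P = [1] / [2] / [8];  Q = [1] / [2] / [3]
  Insert 4 (step 4): P = [1, 4] / [2] / [8];  Q = [1, 4] / [2] / [3]
  Insert 5 (step 5): P = [1, 4, 5] / [2] / [8];  Q = [1, 4, 5] / [2] / [3]
  Insert 3 (step 6): P = [1, 3, 5] / [2, 4] / [8];  Q = [1, 4, 5] / [2, 6] / [3]
  Insert 7 (step 7): P = [1, 3, 5, 7] / [2, 4] / [8];  Q = [1, 4, 5, 7] / [2, 6] / [3]
  Insert 6 (step 8): P = [1, 3, 5, 6] / [2, 4, 7] / [8];  Q = [1, 4, 5, 7] / [2, 6, 8] / [3]
Final shape: (4, 3, 1).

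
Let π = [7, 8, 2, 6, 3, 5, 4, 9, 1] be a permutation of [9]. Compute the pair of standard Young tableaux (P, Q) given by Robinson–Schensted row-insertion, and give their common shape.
P = [1, 3, 4, 9] / [2, 8] / [5] / [6] / [7];  Q = [1, 2, 6, 8] / [3, 4] / [5] / [7] / [9];  common shape = (4, 2, 1, 1, 1)

Row-insert the values π_1, π_2, … into P one at a time, bumping the leftmost entry strictly greater than the inserted value down to the next row. The recording tableau Q records, in position (i, j), the step at which that cell was added to P.
  Insert 7 (step 1): P = [7];  Q = [1]
  Insert 8 (step 2): P = [7, 8];  Q = [1, 2]
  Insert 2 (step 3): P = [2, 8] / [7];  Q = [1, 2] / [3]
  Insert 6 (step 4): P = [2, 6] / [7, 8];  Q = [1, 2] / [3, 4]
  Insert 3 (step 5): P = [2, 3] / [6, 8] / [7];  Q = [1, 2] / [3, 4] / [5]
  Insert 5 (step 6): P = [2, 3, 5] / [6, 8] / [7];  Q = [1, 2, 6] / [3, 4] / [5]
  Insert 4 (step 7): P = [2, 3, 4] / [5, 8] / [6] / [7];  Q = [1, 2, 6] / [3, 4] / [5] / [7]
  Insert 9 (step 8): P = [2, 3, 4, 9] / [5, 8] / [6] / [7];  Q = [1, 2, 6, 8] / [3, 4] / [5] / [7]
  Insert 1 (step 9): P = [1, 3, 4, 9] / [2, 8] / [5] / [6] / [7];  Q = [1, 2, 6, 8] / [3, 4] / [5] / [7] / [9]
Final shape: (4, 2, 1, 1, 1).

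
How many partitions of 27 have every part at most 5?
p(27, parts ≤ 5) = 480

Use the recurrence p(n, m) = p(n, m−1) + p(n−m, m): either the largest part is < m (count p(n, m−1)) or the largest part is exactly m (remove one copy of m, count p(n−m, m)). With p(0, ·) = 1 this gives p(27, parts ≤ 5) = 480. (By conjugating Young diagrams, this also counts partitions of 27 into at most 5 parts.)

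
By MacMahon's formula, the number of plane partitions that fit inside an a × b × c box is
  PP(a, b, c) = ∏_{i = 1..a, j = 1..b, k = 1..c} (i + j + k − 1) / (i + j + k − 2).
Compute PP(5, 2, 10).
PP(5, 2, 10) = 2186184

Evaluate the triple product over i = 1..5, j = 1..2, k = 1..10. The factors are (2/1) · (3/2) · (4/3) · (5/4) · (6/5) · (7/6) · (8/7) · (9/8) · … (100 factors total). The numerators and denominators telescope so the product is an integer; carrying out the multiplication exactly gives PP(5, 2, 10) = 2186184.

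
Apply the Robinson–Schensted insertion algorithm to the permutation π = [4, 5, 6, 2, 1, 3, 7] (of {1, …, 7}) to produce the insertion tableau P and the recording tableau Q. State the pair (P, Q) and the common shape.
P = [1, 3, 6, 7] / [2, 5] / [4];  Q = [1, 2, 3, 7] / [4, 6] / [5];  common shape = (4, 2, 1)

Row-insert the values π_1, π_2, … into P one at a time, bumping the leftmost entry strictly greater than the inserted value down to the next row. The recording tableau Q records, in position (i, j), the step at which that cell was added to P.
  Insert 4 (step 1): P = [4];  Q = [1]
  Insert 5 (step 2): P = [4, 5];  Q = [1, 2]
  Insert 6 (step 3): P = [4, 5, 6];  Q = [1, 2, 3]
  Insert 2 (step 4): P = [2, 5, 6] / [4];  Q = [1, 2, 3] / [4]
  Insert 1 (step 5): P = [1, 5, 6] / [2] / [4];  Q = [1, 2, 3] / [4] / [5]
  Insert 3 (step 6): P = [1, 3, 6] / [2, 5] / [4];  Q = [1, 2, 3] / [4, 6] / [5]
  Insert 7 (step 7): P = [1, 3, 6, 7] / [2, 5] / [4];  Q = [1, 2, 3, 7] / [4, 6] / [5]
Final shape: (4, 2, 1).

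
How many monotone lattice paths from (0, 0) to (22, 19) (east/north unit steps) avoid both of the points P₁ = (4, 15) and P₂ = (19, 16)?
Number of paths = 163436978580

Inclusion–exclusion. Total paths: C(41, 22) = 244662670200. Through P₁: C(19, 4)·C(22, 18) = 28352940. Through P₂: C(35, 19)·C(6, 3) = 81198579000. Since P₁ is strictly southwest of P₂, a monotone path through both must visit P₁ then P₂; paths through both = C(19, 4)·C(16, 15)·C(6, 3) = 1240320. Avoid both = 244662670200 − 28352940 − 81198579000 + 1240320 = 163436978580.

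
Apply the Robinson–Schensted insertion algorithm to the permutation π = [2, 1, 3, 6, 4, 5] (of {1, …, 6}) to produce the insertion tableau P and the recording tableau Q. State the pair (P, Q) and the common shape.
P = [1, 3, 4, 5] / [2, 6];  Q = [1, 3, 4, 6] / [2, 5];  common shape = (4, 2)

Row-insert the values π_1, π_2, … into P one at a time, bumping the leftmost entry strictly greater than the inserted value down to the next row. The recording tableau Q records, in position (i, j), the step at which that cell was added to P.
  Insert 2 (step 1): P = [2];  Q = [1]
  Insert 1 (step 2): P = [1] / [2];  Q = [1] / [2]
  Insert 3 (step 3): P = [1, 3] / [2];  Q = [1, 3] / [2]
  Insert 6 (step 4): P = [1, 3, 6] / [2];  Q = [1, 3, 4] / [2]
  Insert 4 (step 5): P = [1, 3, 4] / [2, 6];  Q = [1, 3, 4] / [2, 5]
  Insert 5 (step 6): P = [1, 3, 4, 5] / [2, 6];  Q = [1, 3, 4, 6] / [2, 5]
Final shape: (4, 2).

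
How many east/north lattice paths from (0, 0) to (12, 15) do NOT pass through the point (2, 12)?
Number of paths = 17357834

Total paths from (0, 0) to (12, 15): C(27, 12) = 17383860. Paths through (2, 12): (paths (0, 0) → (2, 12)) × (paths (2, 12) → (12, 15)) = C(14, 2) · C(13, 10) = 91 · 286 = 26026. Avoidance count = 17383860 − 26026 = 17357834.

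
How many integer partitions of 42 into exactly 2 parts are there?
p(42, 2 parts) = 21

Partitions of n into exactly k parts are in bijection with partitions of n − k into at most k parts (subtract 1 from each part). So p(42, exactly 2) = p(40, parts ≤ 2). Computing via the recurrence p(m, j) = p(m, j−1) + p(m−j, j) gives 21.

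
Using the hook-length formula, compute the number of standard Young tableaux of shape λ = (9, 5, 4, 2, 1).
# SYT of shape (9, 5, 4, 2, 1) = 415458750

Hook-length formula: f^λ = n! / Π hook(c), product over all cells c of the Young diagram. For λ = (9, 5, 4, 2, 1), n = 21 boxes. Hook lengths by row (left-to-right, top-to-bottom): [13, 11, 9, 8, 6, 4, 3, 2, 1]; [8, 6, 4, 3, 1]; [6, 4, 2, 1]; [3, 1]; [1]. Product of hooks = 122974765056. So f^λ = 21! / 122974765056 = 51090942171709440000 / 122974765056 = 415458750.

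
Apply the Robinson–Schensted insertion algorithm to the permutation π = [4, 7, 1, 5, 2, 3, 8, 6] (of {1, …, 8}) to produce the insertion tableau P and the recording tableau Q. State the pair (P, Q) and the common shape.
P = [1, 2, 3, 6] / [4, 5, 8] / [7];  Q = [1, 2, 6, 7] / [3, 4, 8] / [5];  common shape = (4, 3, 1)

Row-insert the values π_1, π_2, … into P one at a time, bumping the leftmost entry strictly greater than the inserted value down to the next row. The recording tableau Q records, in position (i, j), the step at which that cell was added to P.
  Insert 4 (step 1): P = [4];  Q = [1]
  Insert 7 (step 2): P = [4, 7];  Q = [1, 2]
  Insert 1 (step 3): P = [1, 7] / [4];  Q = [1, 2] / [3]
  Insert 5 (step 4): P = [1, 5] / [4, 7];  Q = [1, 2] / [3, 4]
  Insert 2 (step 5): P = [1, 2] / [4, 5] / [7];  Q = [1, 2] / [3, 4] / [5]
  Insert 3 (step 6): P = [1, 2, 3] / [4, 5] / [7];  Q = [1, 2, 6] / [3, 4] / [5]
  Insert 8 (step 7): P = [1, 2, 3, 8] / [4, 5] / [7];  Q = [1, 2, 6, 7] / [3, 4] / [5]
  Insert 6 (step 8): P = [1, 2, 3, 6] / [4, 5, 8] / [7];  Q = [1, 2, 6, 7] / [3, 4, 8] / [5]
Final shape: (4, 3, 1).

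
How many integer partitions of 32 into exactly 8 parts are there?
p(32, 8 parts) = 919

Partitions of n into exactly k parts are in bijection with partitions of n − k into at most k parts (subtract 1 from each part). So p(32, exactly 8) = p(24, parts ≤ 8). Computing via the recurrence p(m, j) = p(m, j−1) + p(m−j, j) gives 919.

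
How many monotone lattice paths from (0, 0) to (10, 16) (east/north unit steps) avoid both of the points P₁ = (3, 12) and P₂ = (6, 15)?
Number of paths = 4935765

Inclusion–exclusion. Total paths: C(26, 10) = 5311735. Through P₁: C(15, 3)·C(11, 7) = 150150. Through P₂: C(21, 6)·C(5, 4) = 271320. Since P₁ is strictly southwest of P₂, a monotone path through both must visit P₁ then P₂; paths through both = C(15, 3)·C(6, 3)·C(5, 4) = 45500. Avoid both = 5311735 − 150150 − 271320 + 45500 = 4935765.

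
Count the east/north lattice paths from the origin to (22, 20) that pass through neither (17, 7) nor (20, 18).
Number of paths = 310114075824

Inclusion–exclusion. Total paths: C(42, 22) = 513791607420. Through P₁: C(24, 17)·C(18, 5) = 2965419072. Through P₂: C(38, 20)·C(4, 2) = 201468003660. Since P₁ is strictly southwest of P₂, a monotone path through both must visit P₁ then P₂; paths through both = C(24, 17)·C(14, 3)·C(4, 2) = 755891136. Avoid both = 513791607420 − 2965419072 − 201468003660 + 755891136 = 310114075824.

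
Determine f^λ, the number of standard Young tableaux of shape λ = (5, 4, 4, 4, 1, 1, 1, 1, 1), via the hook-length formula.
# SYT of shape (5, 4, 4, 4, 1, 1, 1, 1, 1) = 401119488

Hook-length formula: f^λ = n! / Π hook(c), product over all cells c of the Young diagram. For λ = (5, 4, 4, 4, 1, 1, 1, 1, 1), n = 22 boxes. Hook lengths by row (left-to-right, top-to-bottom): [13, 7, 6, 5, 1]; [11, 5, 4, 3]; [10, 4, 3, 2]; [9, 3, 2, 1]; [5]; [4]; [3]; [2]; [1]. Product of hooks = 2802159360000. So f^λ = 22! / 2802159360000 = 1124000727777607680000 / 2802159360000 = 401119488.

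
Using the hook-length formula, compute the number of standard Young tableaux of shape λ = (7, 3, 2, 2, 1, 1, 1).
# SYT of shape (7, 3, 2, 2, 1, 1, 1) = 1832600

Hook-length formula: f^λ = n! / Π hook(c), product over all cells c of the Young diagram. For λ = (7, 3, 2, 2, 1, 1, 1), n = 17 boxes. Hook lengths by row (left-to-right, top-to-bottom): [13, 9, 6, 4, 3, 2, 1]; [8, 4, 1]; [6, 2]; [5, 1]; [3]; [2]; [1]. Product of hooks = 194088960. So f^λ = 17! / 194088960 = 355687428096000 / 194088960 = 1832600.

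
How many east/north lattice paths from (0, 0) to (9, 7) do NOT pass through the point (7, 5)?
Number of paths = 6688

Total paths from (0, 0) to (9, 7): C(16, 9) = 11440. Paths through (7, 5): (paths (0, 0) → (7, 5)) × (paths (7, 5) → (9, 7)) = C(12, 7) · C(4, 2) = 792 · 6 = 4752. Avoidance count = 11440 − 4752 = 6688.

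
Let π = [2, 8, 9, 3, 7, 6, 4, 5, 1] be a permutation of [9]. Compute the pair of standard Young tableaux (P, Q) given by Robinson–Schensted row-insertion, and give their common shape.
P = [1, 3, 4, 5] / [2, 9] / [6] / [7] / [8];  Q = [1, 2, 3, 8] / [4, 5] / [6] / [7] / [9];  common shape = (4, 2, 1, 1, 1)

Row-insert the values π_1, π_2, … into P one at a time, bumping the leftmost entry strictly greater than the inserted value down to the next row. The recording tableau Q records, in position (i, j), the step at which that cell was added to P.
  Insert 2 (step 1): P = [2];  Q = [1]
  Insert 8 (step 2): P = [2, 8];  Q = [1, 2]
  Insert 9 (step 3): P = [2, 8, 9];  Q = [1, 2, 3]
  Insert 3 (step 4): P = [2, 3, 9] / [8];  Q = [1, 2, 3] / [4]
  Insert 7 (step 5): P = [2, 3, 7] / [8, 9];  Q = [1, 2, 3] / [4, 5]
  Insert 6 (step 6): P = [2, 3, 6] / [7, 9] / [8];  Q = [1, 2, 3] / [4, 5] / [6]
  Insert 4 (step 7): P = [2, 3, 4] / [6, 9] / [7] / [8];  Q = [1, 2, 3] / [4, 5] / [6] / [7]
  Insert 5 (step 8): P = [2, 3, 4, 5] / [6, 9] / [7] / [8];  Q = [1, 2, 3, 8] / [4, 5] / [6] / [7]
  Insert 1 (step 9): P = [1, 3, 4, 5] / [2, 9] / [6] / [7] / [8];  Q = [1, 2, 3, 8] / [4, 5] / [6] / [7] / [9]
Final shape: (4, 2, 1, 1, 1).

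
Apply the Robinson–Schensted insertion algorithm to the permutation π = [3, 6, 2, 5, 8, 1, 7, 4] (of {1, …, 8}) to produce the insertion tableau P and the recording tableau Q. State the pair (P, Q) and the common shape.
P = [1, 4, 7] / [2, 5, 8] / [3, 6];  Q = [1, 2, 5] / [3, 4, 7] / [6, 8];  common shape = (3, 3, 2)

Row-insert the values π_1, π_2, … into P one at a time, bumping the leftmost entry strictly greater than the inserted value down to the next row. The recording tableau Q records, in position (i, j), the step at which that cell was added to P.
  Insert 3 (step 1): P = [3];  Q = [1]
  Insert 6 (step 2): P = [3, 6];  Q = [1, 2]
  Insert 2 (step 3): P = [2, 6] / [3];  Q = [1, 2] / [3]
  Insert 5 (step 4): P = [2, 5] / [3, 6];  Q = [1, 2] / [3, 4]
  Insert 8 (step 5): P = [2, 5, 8] / [3, 6];  Q = [1, 2, 5] / [3, 4]
  Insert 1 (step 6): P = [1, 5, 8] / [2, 6] / [3];  Q = [1, 2, 5] / [3, 4] / [6]
  Insert 7 (step 7): P = [1, 5, 7] / [2, 6, 8] / [3];  Q = [1, 2, 5] / [3, 4, 7] / [6]
  Insert 4 (step 8): P = [1, 4, 7] / [2, 5, 8] / [3, 6];  Q = [1, 2, 5] / [3, 4, 7] / [6, 8]
Final shape: (3, 3, 2).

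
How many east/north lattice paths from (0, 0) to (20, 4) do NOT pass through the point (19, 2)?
Number of paths = 9996

Total paths from (0, 0) to (20, 4): C(24, 20) = 10626. Paths through (19, 2): (paths (0, 0) → (19, 2)) × (paths (19, 2) → (20, 4)) = C(21, 19) · C(3, 1) = 210 · 3 = 630. Avoidance count = 10626 − 630 = 9996.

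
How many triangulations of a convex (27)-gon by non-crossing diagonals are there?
C_25 = 4861946401452

These polygon triangulations are counted by the Catalan number C_n = (1/(n + 1)) · C(2n, n). For n = 25: C_25 = (1/26) · C(50, 25) = 126410606437752/26 = 4861946401452.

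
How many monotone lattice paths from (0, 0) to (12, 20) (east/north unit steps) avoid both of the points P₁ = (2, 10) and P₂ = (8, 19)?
Number of paths = 204150219

Inclusion–exclusion. Total paths: C(32, 12) = 225792840. Through P₁: C(12, 2)·C(20, 10) = 12193896. Through P₂: C(27, 8)·C(5, 4) = 11100375. Since P₁ is strictly southwest of P₂, a monotone path through both must visit P₁ then P₂; paths through both = C(12, 2)·C(15, 6)·C(5, 4) = 1651650. Avoid both = 225792840 − 12193896 − 11100375 + 1651650 = 204150219.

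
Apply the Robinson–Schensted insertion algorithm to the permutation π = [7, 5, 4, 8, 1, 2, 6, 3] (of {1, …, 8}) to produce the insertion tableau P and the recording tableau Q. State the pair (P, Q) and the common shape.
P = [1, 2, 3] / [4, 6] / [5, 8] / [7];  Q = [1, 4, 7] / [2, 6] / [3, 8] / [5];  common shape = (3, 2, 2, 1)

Row-insert the values π_1, π_2, … into P one at a time, bumping the leftmost entry strictly greater than the inserted value down to the next row. The recording tableau Q records, in position (i, j), the step at which that cell was added to P.
  Insert 7 (step 1): P = [7];  Q = [1]
  Insert 5 (step 2): P = [5] / [7];  Q = [1] / [2]
  Insert 4 (step 3): P = [4] / [5] / [7];  Q = [1] / [2] / [3]
  Insert 8 (step 4): P = [4, 8] / [5] / [7];  Q = [1, 4] / [2] / [3]
  Insert 1 (step 5): P = [1, 8] / [4] / [5] / [7];  Q = [1, 4] / [2] / [3] / [5]
  Insert 2 (step 6): P = [1, 2] / [4, 8] / [5] / [7];  Q = [1, 4] / [2, 6] / [3] / [5]
  Insert 6 (step 7): P = [1, 2, 6] / [4, 8] / [5] / [7];  Q = [1, 4, 7] / [2, 6] / [3] / [5]
  Insert 3 (step 8): P = [1, 2, 3] / [4, 6] / [5, 8] / [7];  Q = [1, 4, 7] / [2, 6] / [3, 8] / [5]
Final shape: (3, 2, 2, 1).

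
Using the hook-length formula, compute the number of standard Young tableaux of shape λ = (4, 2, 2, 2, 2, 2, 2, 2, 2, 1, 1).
# SYT of shape (4, 2, 2, 2, 2, 2, 2, 2, 2, 1, 1) = 6802380

Hook-length formula: f^λ = n! / Π hook(c), product over all cells c of the Young diagram. For λ = (4, 2, 2, 2, 2, 2, 2, 2, 2, 1, 1), n = 22 boxes. Hook lengths by row (left-to-right, top-to-bottom): [14, 11, 2, 1]; [11, 8]; [10, 7]; [9, 6]; [8, 5]; [7, 4]; [6, 3]; [5, 2]; [4, 1]; [2]; [1]. Product of hooks = 165236391936000. So f^λ = 22! / 165236391936000 = 1124000727777607680000 / 165236391936000 = 6802380.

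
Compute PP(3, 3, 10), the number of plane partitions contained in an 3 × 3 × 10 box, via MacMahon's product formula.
PP(3, 3, 10) = 1184183

Evaluate the triple product over i = 1..3, j = 1..3, k = 1..10. The factors are (2/1) · (3/2) · (4/3) · (5/4) · (6/5) · (7/6) · (8/7) · (9/8) · … (90 factors total). The numerators and denominators telescope so the product is an integer; carrying out the multiplication exactly gives PP(3, 3, 10) = 1184183.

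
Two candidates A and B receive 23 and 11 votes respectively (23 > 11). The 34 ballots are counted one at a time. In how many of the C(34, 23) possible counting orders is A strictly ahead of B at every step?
Strict-lead orderings = 100975680

Total orderings of the 34 votes with 23 for A: C(34, 23) = 286097760. By the Bertrand ballot formula (Cycle Lemma / reflection principle), the number of orderings in which A is strictly ahead of B throughout is (p − q)/(p + q) · C(p + q, p) = (23 − 11)/(23 + 11) · 286097760 = 100975680.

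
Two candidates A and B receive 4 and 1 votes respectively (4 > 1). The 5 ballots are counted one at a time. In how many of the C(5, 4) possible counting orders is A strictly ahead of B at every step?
Strict-lead orderings = 3

Total orderings of the 5 votes with 4 for A: C(5, 4) = 5. By the Bertrand ballot formula (Cycle Lemma / reflection principle), the number of orderings in which A is strictly ahead of B throughout is (p − q)/(p + q) · C(p + q, p) = (4 − 1)/(4 + 1) · 5 = 3.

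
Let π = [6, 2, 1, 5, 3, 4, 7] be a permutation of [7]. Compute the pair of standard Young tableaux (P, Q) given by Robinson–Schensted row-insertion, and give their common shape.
P = [1, 3, 4, 7] / [2, 5] / [6];  Q = [1, 4, 6, 7] / [2, 5] / [3];  common shape = (4, 2, 1)

Row-insert the values π_1, π_2, … into P one at a time, bumping the leftmost entry strictly greater than the inserted value down to the next row. The recording tableau Q records, in position (i, j), the step at which that cell was added to P.
  Insert 6 (step 1): P = [6];  Q = [1]
  Insert 2 (step 2): P = [2] / [6];  Q = [1] / [2]
  Insert 1 (step 3): P = [1] / [2] / [6];  Q = [1] / [2] / [3]
  Insert 5 (step 4): P = [1, 5] / [2] / [6];  Q = [1, 4] / [2] / [3]
  Insert 3 (step 5): P = [1, 3] / [2, 5] / [6];  Q = [1, 4] / [2, 5] / [3]
  Insert 4 (step 6): P = [1, 3, 4] / [2, 5] / [6];  Q = [1, 4, 6] / [2, 5] / [3]
  Insert 7 (step 7): P = [1, 3, 4, 7] / [2, 5] / [6];  Q = [1, 4, 6, 7] / [2, 5] / [3]
Final shape: (4, 2, 1).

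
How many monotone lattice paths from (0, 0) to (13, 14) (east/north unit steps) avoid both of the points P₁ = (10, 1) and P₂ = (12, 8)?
Number of paths = 19173122

Inclusion–exclusion. Total paths: C(27, 13) = 20058300. Through P₁: C(11, 10)·C(16, 3) = 6160. Through P₂: C(20, 12)·C(7, 1) = 881790. Since P₁ is strictly southwest of P₂, a monotone path through both must visit P₁ then P₂; paths through both = C(11, 10)·C(9, 2)·C(7, 1) = 2772. Avoid both = 20058300 − 6160 − 881790 + 2772 = 19173122.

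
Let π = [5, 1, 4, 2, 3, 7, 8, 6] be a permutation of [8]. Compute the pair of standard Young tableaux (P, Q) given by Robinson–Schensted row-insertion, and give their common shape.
P = [1, 2, 3, 6, 8] / [4, 7] / [5];  Q = [1, 3, 5, 6, 7] / [2, 8] / [4];  common shape = (5, 2, 1)

Row-insert the values π_1, π_2, … into P one at a time, bumping the leftmost entry strictly greater than the inserted value down to the next row. The recording tableau Q records, in position (i, j), the step at which that cell was added to P.
  Insert 5 (step 1): P = [5];  Q = [1]
  Insert 1 (step 2): P = [1] / [5];  Q = [1] / [2]
  Insert 4 (step 3): P = [1, 4] / [5];  Q = [1, 3] / [2]
  Insert 2 (step 4): P = [1, 2] / [4] / [5];  Q = [1, 3] / [2] / [4]
  Insert 3 (step 5): P = [1, 2, 3] / [4] / [5];  Q = [1, 3, 5] / [2] / [4]
  Insert 7 (step 6): P = [1, 2, 3, 7] / [4] / [5];  Q = [1, 3, 5, 6] / [2] / [4]
  Insert 8 (step 7): P = [1, 2, 3, 7, 8] / [4] / [5];  Q = [1, 3, 5, 6, 7] / [2] / [4]
  Insert 6 (step 8): P = [1, 2, 3, 6, 8] / [4, 7] / [5];  Q = [1, 3, 5, 6, 7] / [2, 8] / [4]
Final shape: (5, 2, 1).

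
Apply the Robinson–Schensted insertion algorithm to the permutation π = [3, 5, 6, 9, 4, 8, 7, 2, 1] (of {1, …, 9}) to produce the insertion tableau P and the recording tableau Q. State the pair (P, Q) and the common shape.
P = [1, 4, 6, 7] / [2, 8] / [3] / [5] / [9];  Q = [1, 2, 3, 4] / [5, 6] / [7] / [8] / [9];  common shape = (4, 2, 1, 1, 1)

Row-insert the values π_1, π_2, … into P one at a time, bumping the leftmost entry strictly greater than the inserted value down to the next row. The recording tableau Q records, in position (i, j), the step at which that cell was added to P.
  Insert 3 (step 1): P = [3];  Q = [1]
  Insert 5 (step 2): P = [3, 5];  Q = [1, 2]
  Insert 6 (step 3): P = [3, 5, 6];  Q = [1, 2, 3]
  Insert 9 (step 4): P = [3, 5, 6, 9];  Q = [1, 2, 3, 4]
  Insert 4 (step 5): P = [3, 4, 6, 9] / [5];  Q = [1, 2, 3, 4] / [5]
  Insert 8 (step 6): P = [3, 4, 6, 8] / [5, 9];  Q = [1, 2, 3, 4] / [5, 6]
  Insert 7 (step 7): P = [3, 4, 6, 7] / [5, 8] / [9];  Q = [1, 2, 3, 4] / [5, 6] / [7]
  Insert 2 (step 8): P = [2, 4, 6, 7] / [3, 8] / [5] / [9];  Q = [1, 2, 3, 4] / [5, 6] / [7] / [8]
  Insert 1 (step 9): P = [1, 4, 6, 7] / [2, 8] / [3] / [5] / [9];  Q = [1, 2, 3, 4] / [5, 6] / [7] / [8] / [9]
Final shape: (4, 2, 1, 1, 1).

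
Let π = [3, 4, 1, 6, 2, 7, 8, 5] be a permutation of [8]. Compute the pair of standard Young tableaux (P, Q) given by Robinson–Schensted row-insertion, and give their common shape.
P = [1, 2, 5, 7, 8] / [3, 4, 6];  Q = [1, 2, 4, 6, 7] / [3, 5, 8];  common shape = (5, 3)

Row-insert the values π_1, π_2, … into P one at a time, bumping the leftmost entry strictly greater than the inserted value down to the next row. The recording tableau Q records, in position (i, j), the step at which that cell was added to P.
  Insert 3 (step 1): P = [3];  Q = [1]
  Insert 4 (step 2): P = [3, 4];  Q = [1, 2]
  Insert 1 (step 3): P = [1, 4] / [3];  Q = [1, 2] / [3]
  Insert 6 (step 4): P = [1, 4, 6] / [3];  Q = [1, 2, 4] / [3]
  Insert 2 (step 5): P = [1, 2, 6] / [3, 4];  Q = [1, 2, 4] / [3, 5]
  Insert 7 (step 6): P = [1, 2, 6, 7] / [3, 4];  Q = [1, 2, 4, 6] / [3, 5]
  Insert 8 (step 7): P = [1, 2, 6, 7, 8] / [3, 4];  Q = [1, 2, 4, 6, 7] / [3, 5]
  Insert 5 (step 8): P = [1, 2, 5, 7, 8] / [3, 4, 6];  Q = [1, 2, 4, 6, 7] / [3, 5, 8]
Final shape: (5, 3).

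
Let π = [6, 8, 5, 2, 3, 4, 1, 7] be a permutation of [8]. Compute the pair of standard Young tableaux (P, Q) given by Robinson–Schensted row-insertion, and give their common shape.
P = [1, 3, 4, 7] / [2, 8] / [5] / [6];  Q = [1, 2, 6, 8] / [3, 5] / [4] / [7];  common shape = (4, 2, 1, 1)

Row-insert the values π_1, π_2, … into P one at a time, bumping the leftmost entry strictly greater than the inserted value down to the next row. The recording tableau Q records, in position (i, j), the step at which that cell was added to P.
  Insert 6 (step 1): P = [6];  Q = [1]
  Insert 8 (step 2): P = [6, 8];  Q = [1, 2]
  Insert 5 (step 3): P = [5, 8] / [6];  Q = [1, 2] / [3]
  Insert 2 (step 4): P = [2, 8] / [5] / [6];  Q = [1, 2] / [3] / [4]
  Insert 3 (step 5): P = [2, 3] / [5, 8] / [6];  Q = [1, 2] / [3, 5] / [4]
  Insert 4 (step 6): P = [2, 3, 4] / [5, 8] / [6];  Q = [1, 2, 6] / [3, 5] / [4]
  Insert 1 (step 7): P = [1, 3, 4] / [2, 8] / [5] / [6];  Q = [1, 2, 6] / [3, 5] / [4] / [7]
  Insert 7 (step 8): P = [1, 3, 4, 7] / [2, 8] / [5] / [6];  Q = [1, 2, 6, 8] / [3, 5] / [4] / [7]
Final shape: (4, 2, 1, 1).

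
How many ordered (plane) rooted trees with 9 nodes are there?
C_8 = 1430

These ordered rooted trees are counted by the Catalan number C_n = (1/(n + 1)) · C(2n, n). For n = 8: C_8 = (1/9) · C(16, 8) = 12870/9 = 1430.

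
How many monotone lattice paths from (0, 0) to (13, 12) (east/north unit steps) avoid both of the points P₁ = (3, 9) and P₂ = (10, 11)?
Number of paths = 3758196

Inclusion–exclusion. Total paths: C(25, 13) = 5200300. Through P₁: C(12, 3)·C(13, 10) = 62920. Through P₂: C(21, 10)·C(4, 3) = 1410864. Since P₁ is strictly southwest of P₂, a monotone path through both must visit P₁ then P₂; paths through both = C(12, 3)·C(9, 7)·C(4, 3) = 31680. Avoid both = 5200300 − 62920 − 1410864 + 31680 = 3758196.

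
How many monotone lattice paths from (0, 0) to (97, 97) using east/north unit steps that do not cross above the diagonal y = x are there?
C_97 = 14657929356129575437016877846657032761712954950899755100

These NE paths below the diagonal are counted by the Catalan number C_n = (1/(n + 1)) · C(2n, n). For n = 97: C_97 = (1/98) · C(194, 97) = 1436477076900698392827654028972389210647869585188175999800/98 = 14657929356129575437016877846657032761712954950899755100.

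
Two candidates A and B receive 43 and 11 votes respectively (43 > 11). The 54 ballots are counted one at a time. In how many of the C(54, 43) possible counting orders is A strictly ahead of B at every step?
Strict-lead orderings = 56724653440

Total orderings of the 54 votes with 43 for A: C(54, 43) = 95722852680. By the Bertrand ballot formula (Cycle Lemma / reflection principle), the number of orderings in which A is strictly ahead of B throughout is (p − q)/(p + q) · C(p + q, p) = (43 − 11)/(43 + 11) · 95722852680 = 56724653440.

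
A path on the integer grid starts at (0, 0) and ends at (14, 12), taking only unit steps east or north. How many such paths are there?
Number of paths = 9657700

A monotone lattice path from (0, 0) to (14, 12) consists of 14 east steps and 12 north steps in some order, so it is determined by which 14 of the 26 steps are east. The count is C(26, 14) = 9657700.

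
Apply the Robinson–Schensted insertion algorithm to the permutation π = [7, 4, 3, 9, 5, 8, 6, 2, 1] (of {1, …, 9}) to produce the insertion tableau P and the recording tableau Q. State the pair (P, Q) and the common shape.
P = [1, 5, 6] / [2, 8] / [3, 9] / [4] / [7];  Q = [1, 4, 6] / [2, 5] / [3, 7] / [8] / [9];  common shape = (3, 2, 2, 1, 1)

Row-insert the values π_1, π_2, … into P one at a time, bumping the leftmost entry strictly greater than the inserted value down to the next row. The recording tableau Q records, in position (i, j), the step at which that cell was added to P.
  Insert 7 (step 1): P = [7];  Q = [1]
  Insert 4 (step 2): P = [4] / [7];  Q = [1] / [2]
  Insert 3 (step 3): P = [3] / [4] / [7];  Q = [1] / [2] / [3]
  Insert 9 (step 4): P = [3, 9] / [4] / [7];  Q = [1, 4] / [2] / [3]
  Insert 5 (step 5): P = [3, 5] / [4, 9] / [7];  Q = [1, 4] / [2, 5] / [3]
  Insert 8 (step 6): P = [3, 5, 8] / [4, 9] / [7];  Q = [1, 4, 6] / [2, 5] / [3]
  Insert 6 (step 7): P = [3, 5, 6] / [4, 8] / [7, 9];  Q = [1, 4, 6] / [2, 5] / [3, 7]
  Insert 2 (step 8): P = [2, 5, 6] / [3, 8] / [4, 9] / [7];  Q = [1, 4, 6] / [2, 5] / [3, 7] / [8]
  Insert 1 (step 9): P = [1, 5, 6] / [2, 8] / [3, 9] / [4] / [7];  Q = [1, 4, 6] / [2, 5] / [3, 7] / [8] / [9]
Final shape: (3, 2, 2, 1, 1).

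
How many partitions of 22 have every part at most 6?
p(22, parts ≤ 6) = 391

Use the recurrence p(n, m) = p(n, m−1) + p(n−m, m): either the largest part is < m (count p(n, m−1)) or the largest part is exactly m (remove one copy of m, count p(n−m, m)). With p(0, ·) = 1 this gives p(22, parts ≤ 6) = 391. (By conjugating Young diagrams, this also counts partitions of 22 into at most 6 parts.)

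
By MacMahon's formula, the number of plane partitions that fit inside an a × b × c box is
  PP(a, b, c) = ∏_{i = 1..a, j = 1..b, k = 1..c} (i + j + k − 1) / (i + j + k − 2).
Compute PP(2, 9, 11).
PP(2, 9, 11) = 4936848280

Evaluate the triple product over i = 1..2, j = 1..9, k = 1..11. The factors are (2/1) · (3/2) · (4/3) · (5/4) · (6/5) · (7/6) · (8/7) · (9/8) · … (198 factors total). The numerators and denominators telescope so the product is an integer; carrying out the multiplication exactly gives PP(2, 9, 11) = 4936848280.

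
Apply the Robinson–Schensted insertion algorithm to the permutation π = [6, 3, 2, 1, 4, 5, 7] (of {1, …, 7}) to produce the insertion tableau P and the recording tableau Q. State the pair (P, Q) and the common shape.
P = [1, 4, 5, 7] / [2] / [3] / [6];  Q = [1, 5, 6, 7] / [2] / [3] / [4];  common shape = (4, 1, 1, 1)

Row-insert the values π_1, π_2, … into P one at a time, bumping the leftmost entry strictly greater than the inserted value down to the next row. The recording tableau Q records, in position (i, j), the step at which that cell was added to P.
  Insert 6 (step 1): P = [6];  Q = [1]
  Insert 3 (step 2): P = [3] / [6];  Q = [1] / [2]
  Insert 2 (step 3): P = [2] / [3] / [6];  Q = [1] / [2] / [3]
  Insert 1 (step 4): P = [1] / [2] / [3] / [6];  Q = [1] / [2] / [3] / [4]
  Insert 4 (step 5): P = [1, 4] / [2] / [3] / [6];  Q = [1, 5] / [2] / [3] / [4]
  Insert 5 (step 6): P = [1, 4, 5] / [2] / [3] / [6];  Q = [1, 5, 6] / [2] / [3] / [4]
  Insert 7 (step 7): P = [1, 4, 5, 7] / [2] / [3] / [6];  Q = [1, 5, 6, 7] / [2] / [3] / [4]
Final shape: (4, 1, 1, 1).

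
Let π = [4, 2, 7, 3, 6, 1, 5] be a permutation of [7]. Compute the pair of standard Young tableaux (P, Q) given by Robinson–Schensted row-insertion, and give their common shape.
P = [1, 3, 5] / [2, 6] / [4, 7];  Q = [1, 3, 5] / [2, 4] / [6, 7];  common shape = (3, 2, 2)

Row-insert the values π_1, π_2, … into P one at a time, bumping the leftmost entry strictly greater than the inserted value down to the next row. The recording tableau Q records, in position (i, j), the step at which that cell was added to P.
  Insert 4 (step 1): P = [4];  Q = [1]
  Insert 2 (step 2): P = [2] / [4];  Q = [1] / [2]
  Insert 7 (step 3): P = [2, 7] / [4];  Q = [1, 3] / [2]
  Insert 3 (step 4): P = [2, 3] / [4, 7];  Q = [1, 3] / [2, 4]
  Insert 6 (step 5): P = [2, 3, 6] / [4, 7];  Q = [1, 3, 5] / [2, 4]
  Insert 1 (step 6): P = [1, 3, 6] / [2, 7] / [4];  Q = [1, 3, 5] / [2, 4] / [6]
  Insert 5 (step 7): P = [1, 3, 5] / [2, 6] / [4, 7];  Q = [1, 3, 5] / [2, 4] / [6, 7]
Final shape: (3, 2, 2).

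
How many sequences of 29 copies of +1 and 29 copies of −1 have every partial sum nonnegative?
C_29 = 1002242216651368

These ballot sequences are counted by the Catalan number C_n = (1/(n + 1)) · C(2n, n). For n = 29: C_29 = (1/30) · C(58, 29) = 30067266499541040/30 = 1002242216651368.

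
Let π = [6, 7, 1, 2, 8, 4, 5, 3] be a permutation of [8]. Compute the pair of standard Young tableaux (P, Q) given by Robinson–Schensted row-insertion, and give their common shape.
P = [1, 2, 3, 5] / [4, 7, 8] / [6];  Q = [1, 2, 5, 7] / [3, 4, 6] / [8];  common shape = (4, 3, 1)

Row-insert the values π_1, π_2, … into P one at a time, bumping the leftmost entry strictly greater than the inserted value down to the next row. The recording tableau Q records, in position (i, j), the step at which that cell was added to P.
  Insert 6 (step 1): P = [6];  Q = [1]
  Insert 7 (step 2): P = [6, 7];  Q = [1, 2]
  Insert 1 (step 3): P = [1, 7] / [6];  Q = [1, 2] / [3]
  Insert 2 (step 4): P = [1, 2] / [6, 7];  Q = [1, 2] / [3, 4]
  Insert 8 (step 5): P = [1, 2, 8] / [6, 7];  Q = [1, 2, 5] / [3, 4]
  Insert 4 (step 6): P = [1, 2, 4] / [6, 7, 8];  Q = [1, 2, 5] / [3, 4, 6]
  Insert 5 (step 7): P = [1, 2, 4, 5] / [6, 7, 8];  Q = [1, 2, 5, 7] / [3, 4, 6]
  Insert 3 (step 8): P = [1, 2, 3, 5] / [4, 7, 8] / [6];  Q = [1, 2, 5, 7] / [3, 4, 6] / [8]
Final shape: (4, 3, 1).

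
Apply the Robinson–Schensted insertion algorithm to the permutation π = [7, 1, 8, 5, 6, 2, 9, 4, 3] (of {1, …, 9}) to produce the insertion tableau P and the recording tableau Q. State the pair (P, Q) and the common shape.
P = [1, 2, 3, 9] / [4, 6] / [5, 8] / [7];  Q = [1, 3, 5, 7] / [2, 4] / [6, 8] / [9];  common shape = (4, 2, 2, 1)

Row-insert the values π_1, π_2, … into P one at a time, bumping the leftmost entry strictly greater than the inserted value down to the next row. The recording tableau Q records, in position (i, j), the step at which that cell was added to P.
  Insert 7 (step 1): P = [7];  Q = [1]
  Insert 1 (step 2): P = [1] / [7];  Q = [1] / [2]
  Insert 8 (step 3): P = [1, 8] / [7];  Q = [1, 3] / [2]
  Insert 5 (step 4): P = [1, 5] / [7, 8];  Q = [1, 3] / [2, 4]
  Insert 6 (step 5): P = [1, 5, 6] / [7, 8];  Q = [1, 3, 5] / [2, 4]
  Insert 2 (step 6): P = [1, 2, 6] / [5, 8] / [7];  Q = [1, 3, 5] / [2, 4] / [6]
  Insert 9 (step 7): P = [1, 2, 6, 9] / [5, 8] / [7];  Q = [1, 3, 5, 7] / [2, 4] / [6]
  Insert 4 (step 8): P = [1, 2, 4, 9] / [5, 6] / [7, 8];  Q = [1, 3, 5, 7] / [2, 4] / [6, 8]
  Insert 3 (step 9): P = [1, 2, 3, 9] / [4, 6] / [5, 8] / [7];  Q = [1, 3, 5, 7] / [2, 4] / [6, 8] / [9]
Final shape: (4, 2, 2, 1).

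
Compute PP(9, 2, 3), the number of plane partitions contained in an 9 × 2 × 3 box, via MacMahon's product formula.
PP(9, 2, 3) = 15730

Evaluate the triple product over i = 1..9, j = 1..2, k = 1..3. The factors are (2/1) · (3/2) · (4/3) · (3/2) · (4/3) · (5/4) · (3/2) · (4/3) · … (54 factors total). The numerators and denominators telescope so the product is an integer; carrying out the multiplication exactly gives PP(9, 2, 3) = 15730.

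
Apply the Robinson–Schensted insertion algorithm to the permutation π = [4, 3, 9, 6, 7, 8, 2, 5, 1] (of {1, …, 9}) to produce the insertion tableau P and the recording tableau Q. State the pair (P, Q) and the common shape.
P = [1, 5, 7, 8] / [2, 6] / [3, 9] / [4];  Q = [1, 3, 5, 6] / [2, 4] / [7, 8] / [9];  common shape = (4, 2, 2, 1)

Row-insert the values π_1, π_2, … into P one at a time, bumping the leftmost entry strictly greater than the inserted value down to the next row. The recording tableau Q records, in position (i, j), the step at which that cell was added to P.
  Insert 4 (step 1): P = [4];  Q = [1]
  Insert 3 (step 2): P = [3] / [4];  Q = [1] / [2]
  Insert 9 (step 3): P = [3, 9] / [4];  Q = [1, 3] / [2]
  Insert 6 (step 4): P = [3, 6] / [4, 9];  Q = [1, 3] / [2, 4]
  Insert 7 (step 5): P = [3, 6, 7] / [4, 9];  Q = [1, 3, 5] / [2, 4]
  Insert 8 (step 6): P = [3, 6, 7, 8] / [4, 9];  Q = [1, 3, 5, 6] / [2, 4]
  Insert 2 (step 7): P = [2, 6, 7, 8] / [3, 9] / [4];  Q = [1, 3, 5, 6] / [2, 4] / [7]
  Insert 5 (step 8): P = [2, 5, 7, 8] / [3, 6] / [4, 9];  Q = [1, 3, 5, 6] / [2, 4] / [7, 8]
  Insert 1 (step 9): P = [1, 5, 7, 8] / [2, 6] / [3, 9] / [4];  Q = [1, 3, 5, 6] / [2, 4] / [7, 8] / [9]
Final shape: (4, 2, 2, 1).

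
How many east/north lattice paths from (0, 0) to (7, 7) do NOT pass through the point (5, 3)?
Number of paths = 2592

Total paths from (0, 0) to (7, 7): C(14, 7) = 3432. Paths through (5, 3): (paths (0, 0) → (5, 3)) × (paths (5, 3) → (7, 7)) = C(8, 5) · C(6, 2) = 56 · 15 = 840. Avoidance count = 3432 − 840 = 2592.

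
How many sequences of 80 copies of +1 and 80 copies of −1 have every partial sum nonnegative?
C_80 = 1136359577947336271931632877004667456667613940

These ballot sequences are counted by the Catalan number C_n = (1/(n + 1)) · C(2n, n). For n = 80: C_80 = (1/81) · C(160, 80) = 92045125813734238026462263037378063990076729140/81 = 1136359577947336271931632877004667456667613940.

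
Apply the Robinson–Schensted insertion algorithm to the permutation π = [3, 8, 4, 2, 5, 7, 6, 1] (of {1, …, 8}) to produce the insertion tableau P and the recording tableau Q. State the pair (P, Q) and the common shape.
P = [1, 4, 5, 6] / [2, 7] / [3] / [8];  Q = [1, 2, 5, 6] / [3, 7] / [4] / [8];  common shape = (4, 2, 1, 1)

Row-insert the values π_1, π_2, … into P one at a time, bumping the leftmost entry strictly greater than the inserted value down to the next row. The recording tableau Q records, in position (i, j), the step at which that cell was added to P.
  Insert 3 (step 1): P = [3];  Q = [1]
  Insert 8 (step 2): P = [3, 8];  Q = [1, 2]
  Insert 4 (step 3): P = [3, 4] / [8];  Q = [1, 2] / [3]
  Insert 2 (step 4): P = [2, 4] / [3] / [8];  Q = [1, 2] / [3] / [4]
  Insert 5 (step 5): P = [2, 4, 5] / [3] / [8];  Q = [1, 2, 5] / [3] / [4]
  Insert 7 (step 6): P = [2, 4, 5, 7] / [3] / [8];  Q = [1, 2, 5, 6] / [3] / [4]
  Insert 6 (step 7): P = [2, 4, 5, 6] / [3, 7] / [8];  Q = [1, 2, 5, 6] / [3, 7] / [4]
  Insert 1 (step 8): P = [1, 4, 5, 6] / [2, 7] / [3] / [8];  Q = [1, 2, 5, 6] / [3, 7] / [4] / [8]
Final shape: (4, 2, 1, 1).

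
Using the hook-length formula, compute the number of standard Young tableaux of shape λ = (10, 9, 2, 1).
# SYT of shape (10, 9, 2, 1) = 28940800

Hook-length formula: f^λ = n! / Π hook(c), product over all cells c of the Young diagram. For λ = (10, 9, 2, 1), n = 22 boxes. Hook lengths by row (left-to-right, top-to-bottom): [13, 11, 9, 8, 7, 6, 5, 4, 3, 1]; [11, 9, 7, 6, 5, 4, 3, 2, 1]; [3, 1]; [1]. Product of hooks = 38837928729600. So f^λ = 22! / 38837928729600 = 1124000727777607680000 / 38837928729600 = 28940800.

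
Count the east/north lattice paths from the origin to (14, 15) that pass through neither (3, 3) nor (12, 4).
Number of paths = 50390840

Inclusion–exclusion. Total paths: C(29, 14) = 77558760. Through P₁: C(6, 3)·C(23, 11) = 27041560. Through P₂: C(16, 12)·C(13, 2) = 141960. Since P₁ is strictly southwest of P₂, a monotone path through both must visit P₁ then P₂; paths through both = C(6, 3)·C(10, 9)·C(13, 2) = 15600. Avoid both = 77558760 − 27041560 − 141960 + 15600 = 50390840.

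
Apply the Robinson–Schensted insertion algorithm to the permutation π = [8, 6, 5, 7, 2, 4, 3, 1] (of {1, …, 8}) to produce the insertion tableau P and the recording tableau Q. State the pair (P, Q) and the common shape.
P = [1, 3] / [2, 7] / [4] / [5] / [6] / [8];  Q = [1, 4] / [2, 6] / [3] / [5] / [7] / [8];  common shape = (2, 2, 1, 1, 1, 1)

Row-insert the values π_1, π_2, … into P one at a time, bumping the leftmost entry strictly greater than the inserted value down to the next row. The recording tableau Q records, in position (i, j), the step at which that cell was added to P.
  Insert 8 (step 1): P = [8];  Q = [1]
  Insert 6 (step 2): P = [6] / [8];  Q = [1] / [2]
  Insert 5 (step 3): P = [5] / [6] / [8];  Q = [1] / [2] / [3]
  Insert 7 (step 4): P = [5, 7] / [6] / [8];  Q = [1, 4] / [2] / [3]
  Insert 2 (step 5): P = [2, 7] / [5] / [6] / [8];  Q = [1, 4] / [2] / [3] / [5]
  Insert 4 (step 6): P = [2, 4] / [5, 7] / [6] / [8];  Q = [1, 4] / [2, 6] / [3] / [5]
  Insert 3 (step 7): P = [2, 3] / [4, 7] / [5] / [6] / [8];  Q = [1, 4] / [2, 6] / [3] / [5] / [7]
  Insert 1 (step 8): P = [1, 3] / [2, 7] / [4] / [5] / [6] / [8];  Q = [1, 4] / [2, 6] / [3] / [5] / [7] / [8]
Final shape: (2, 2, 1, 1, 1, 1).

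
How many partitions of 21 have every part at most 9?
p(21, parts ≤ 9) = 598

Use the recurrence p(n, m) = p(n, m−1) + p(n−m, m): either the largest part is < m (count p(n, m−1)) or the largest part is exactly m (remove one copy of m, count p(n−m, m)). With p(0, ·) = 1 this gives p(21, parts ≤ 9) = 598. (By conjugating Young diagrams, this also counts partitions of 21 into at most 9 parts.)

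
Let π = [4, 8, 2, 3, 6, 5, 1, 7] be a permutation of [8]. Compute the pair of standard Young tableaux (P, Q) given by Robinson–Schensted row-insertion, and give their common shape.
P = [1, 3, 5, 7] / [2, 6] / [4] / [8];  Q = [1, 2, 5, 8] / [3, 4] / [6] / [7];  common shape = (4, 2, 1, 1)

Row-insert the values π_1, π_2, … into P one at a time, bumping the leftmost entry strictly greater than the inserted value down to the next row. The recording tableau Q records, in position (i, j), the step at which that cell was added to P.
  Insert 4 (step 1): P = [4];  Q = [1]
  Insert 8 (step 2): P = [4, 8];  Q = [1, 2]
  Insert 2 (step 3): P = [2, 8] / [4];  Q = [1, 2] / [3]
  Insert 3 (step 4): P = [2, 3] / [4, 8];  Q = [1, 2] / [3, 4]
  Insert 6 (step 5): P = [2, 3, 6] / [4, 8];  Q = [1, 2, 5] / [3, 4]
  Insert 5 (step 6): P = [2, 3, 5] / [4, 6] / [8];  Q = [1, 2, 5] / [3, 4] / [6]
  Insert 1 (step 7): P = [1, 3, 5] / [2, 6] / [4] / [8];  Q = [1, 2, 5] / [3, 4] / [6] / [7]
  Insert 7 (step 8): P = [1, 3, 5, 7] / [2, 6] / [4] / [8];  Q = [1, 2, 5, 8] / [3, 4] / [6] / [7]
Final shape: (4, 2, 1, 1).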